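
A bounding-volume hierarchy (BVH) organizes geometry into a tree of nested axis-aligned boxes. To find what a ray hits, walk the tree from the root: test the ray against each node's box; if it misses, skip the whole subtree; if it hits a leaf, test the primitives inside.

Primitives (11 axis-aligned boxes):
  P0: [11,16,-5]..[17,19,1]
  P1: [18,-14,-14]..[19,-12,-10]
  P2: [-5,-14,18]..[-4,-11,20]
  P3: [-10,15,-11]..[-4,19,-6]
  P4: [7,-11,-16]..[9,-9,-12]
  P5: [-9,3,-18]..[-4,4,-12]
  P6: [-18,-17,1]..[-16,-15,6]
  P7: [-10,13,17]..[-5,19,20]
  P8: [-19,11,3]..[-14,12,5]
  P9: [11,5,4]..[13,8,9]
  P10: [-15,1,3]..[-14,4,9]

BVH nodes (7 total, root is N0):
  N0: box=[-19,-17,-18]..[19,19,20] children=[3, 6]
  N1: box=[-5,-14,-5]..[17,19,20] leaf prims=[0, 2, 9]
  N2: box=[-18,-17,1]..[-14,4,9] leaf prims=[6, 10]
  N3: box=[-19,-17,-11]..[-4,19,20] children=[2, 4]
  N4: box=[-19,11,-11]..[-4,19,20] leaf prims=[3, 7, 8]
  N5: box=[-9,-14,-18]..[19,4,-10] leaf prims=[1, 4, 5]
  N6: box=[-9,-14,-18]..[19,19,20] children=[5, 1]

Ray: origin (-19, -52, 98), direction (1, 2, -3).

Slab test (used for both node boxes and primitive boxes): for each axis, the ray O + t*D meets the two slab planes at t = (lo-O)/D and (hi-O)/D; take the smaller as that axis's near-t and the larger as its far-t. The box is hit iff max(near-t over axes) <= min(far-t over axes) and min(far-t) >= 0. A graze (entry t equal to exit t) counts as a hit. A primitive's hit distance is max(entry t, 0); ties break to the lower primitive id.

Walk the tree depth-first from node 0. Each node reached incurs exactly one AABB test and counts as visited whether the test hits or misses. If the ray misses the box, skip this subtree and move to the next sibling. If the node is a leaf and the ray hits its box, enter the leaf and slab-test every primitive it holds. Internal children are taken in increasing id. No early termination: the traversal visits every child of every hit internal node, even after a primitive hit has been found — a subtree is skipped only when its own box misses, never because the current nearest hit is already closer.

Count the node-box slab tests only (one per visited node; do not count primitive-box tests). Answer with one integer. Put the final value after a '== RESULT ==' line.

Traverse from the root:
N0 x:[0,38] y:[35/2,71/2] z:[26,116/3] -> hit [26,71/2], descend [3, 6]
  N3 x:[0,15] y:[35/2,71/2] z:[26,109/3] -> miss, prune
  N6 x:[10,38] y:[19,71/2] z:[26,116/3] -> hit [26,71/2], descend [1, 5]
    N1 x:[14,36] y:[19,71/2] z:[26,103/3] -> hit [26,103/3] leaf, test {P0@t=34, P2(miss), P9@t=30}
    N5 x:[10,38] y:[19,28] z:[36,116/3] -> miss, prune

Visited [0, 3, 6, 1, 5]. Tests: 5 box, 1 leaf. Nearest: P9.

== RESULT ==
5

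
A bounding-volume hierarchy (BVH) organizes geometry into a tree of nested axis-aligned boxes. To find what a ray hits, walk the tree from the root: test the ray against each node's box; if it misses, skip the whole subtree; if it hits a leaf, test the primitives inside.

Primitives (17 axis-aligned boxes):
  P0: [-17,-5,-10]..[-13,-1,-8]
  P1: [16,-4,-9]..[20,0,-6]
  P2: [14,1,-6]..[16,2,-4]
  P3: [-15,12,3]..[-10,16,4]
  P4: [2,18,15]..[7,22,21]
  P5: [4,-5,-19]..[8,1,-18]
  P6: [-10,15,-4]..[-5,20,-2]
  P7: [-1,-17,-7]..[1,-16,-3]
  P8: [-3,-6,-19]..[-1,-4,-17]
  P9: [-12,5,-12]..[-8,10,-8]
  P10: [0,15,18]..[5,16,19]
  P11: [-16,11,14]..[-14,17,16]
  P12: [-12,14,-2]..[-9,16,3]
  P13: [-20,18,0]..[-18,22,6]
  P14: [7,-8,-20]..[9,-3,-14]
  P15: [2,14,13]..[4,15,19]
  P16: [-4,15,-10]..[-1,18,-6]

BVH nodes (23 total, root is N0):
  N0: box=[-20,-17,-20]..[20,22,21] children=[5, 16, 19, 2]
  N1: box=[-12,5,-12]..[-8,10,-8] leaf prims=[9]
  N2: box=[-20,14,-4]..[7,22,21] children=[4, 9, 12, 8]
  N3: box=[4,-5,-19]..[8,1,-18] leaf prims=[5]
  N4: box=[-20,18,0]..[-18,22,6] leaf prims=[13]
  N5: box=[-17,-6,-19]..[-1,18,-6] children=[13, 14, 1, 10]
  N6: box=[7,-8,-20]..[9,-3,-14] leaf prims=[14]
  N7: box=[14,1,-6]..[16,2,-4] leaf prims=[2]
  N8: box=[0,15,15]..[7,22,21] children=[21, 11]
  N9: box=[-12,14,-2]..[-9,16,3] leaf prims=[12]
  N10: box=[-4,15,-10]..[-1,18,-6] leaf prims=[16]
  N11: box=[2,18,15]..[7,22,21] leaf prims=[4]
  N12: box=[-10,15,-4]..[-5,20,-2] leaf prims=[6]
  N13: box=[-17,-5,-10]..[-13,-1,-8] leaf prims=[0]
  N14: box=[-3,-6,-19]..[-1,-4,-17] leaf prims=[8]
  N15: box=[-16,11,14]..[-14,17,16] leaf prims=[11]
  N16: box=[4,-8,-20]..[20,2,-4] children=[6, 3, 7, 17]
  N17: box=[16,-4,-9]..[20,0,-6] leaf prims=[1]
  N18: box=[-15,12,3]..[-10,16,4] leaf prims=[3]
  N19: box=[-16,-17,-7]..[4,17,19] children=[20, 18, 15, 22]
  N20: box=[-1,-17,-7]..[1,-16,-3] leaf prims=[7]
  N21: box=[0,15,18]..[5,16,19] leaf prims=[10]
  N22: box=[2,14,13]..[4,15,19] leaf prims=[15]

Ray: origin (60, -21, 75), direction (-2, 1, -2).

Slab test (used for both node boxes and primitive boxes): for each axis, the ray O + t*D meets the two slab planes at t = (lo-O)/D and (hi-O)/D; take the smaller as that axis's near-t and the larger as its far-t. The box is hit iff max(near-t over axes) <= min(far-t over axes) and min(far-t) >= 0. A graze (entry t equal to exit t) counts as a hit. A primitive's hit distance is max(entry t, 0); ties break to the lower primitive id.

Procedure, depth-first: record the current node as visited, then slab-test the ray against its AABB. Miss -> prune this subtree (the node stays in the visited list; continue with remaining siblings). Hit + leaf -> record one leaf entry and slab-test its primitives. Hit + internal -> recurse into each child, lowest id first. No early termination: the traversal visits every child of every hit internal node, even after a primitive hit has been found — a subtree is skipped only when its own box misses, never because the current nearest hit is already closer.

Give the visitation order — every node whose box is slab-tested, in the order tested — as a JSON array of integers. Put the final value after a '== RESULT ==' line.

Walk:
N0 x:[20,40] y:[4,43] z:[27,95/2] -> hit [27,40], descend [2, 5, 16, 19]
  N2 x:[53/2,40] y:[35,43] z:[27,79/2] -> hit [35,79/2], descend [4, 8, 9, 12]
    N4 x:[39,40] y:[39,43] z:[69/2,75/2] -> miss, prune
    N8 x:[53/2,30] y:[36,43] z:[27,30] -> miss, prune
    N9 x:[69/2,36] y:[35,37] z:[36,77/2] -> hit [36,36] leaf, test {P12@t=36}
    N12 x:[65/2,35] y:[36,41] z:[77/2,79/2] -> miss, prune
  N5 x:[61/2,77/2] y:[15,39] z:[81/2,47] -> miss, prune
  N16 x:[20,28] y:[13,23] z:[79/2,95/2] -> miss, prune
  N19 x:[28,38] y:[4,38] z:[28,41] -> hit [28,38], descend [15, 18, 20, 22]
    N15 x:[37,38] y:[32,38] z:[59/2,61/2] -> miss, prune
    N18 x:[35,75/2] y:[33,37] z:[71/2,36] -> hit [71/2,36] leaf, test {P3@t=71/2}
    N20 x:[59/2,61/2] y:[4,5] z:[39,41] -> miss, prune
    N22 x:[28,29] y:[35,36] z:[28,31] -> miss, prune

Visited [0, 2, 4, 8, 9, 12, 5, 16, 19, 15, 18, 20, 22]. Tests: 13 box, 2 leaf. Nearest: P3.

== RESULT ==
[0, 2, 4, 8, 9, 12, 5, 16, 19, 15, 18, 20, 22]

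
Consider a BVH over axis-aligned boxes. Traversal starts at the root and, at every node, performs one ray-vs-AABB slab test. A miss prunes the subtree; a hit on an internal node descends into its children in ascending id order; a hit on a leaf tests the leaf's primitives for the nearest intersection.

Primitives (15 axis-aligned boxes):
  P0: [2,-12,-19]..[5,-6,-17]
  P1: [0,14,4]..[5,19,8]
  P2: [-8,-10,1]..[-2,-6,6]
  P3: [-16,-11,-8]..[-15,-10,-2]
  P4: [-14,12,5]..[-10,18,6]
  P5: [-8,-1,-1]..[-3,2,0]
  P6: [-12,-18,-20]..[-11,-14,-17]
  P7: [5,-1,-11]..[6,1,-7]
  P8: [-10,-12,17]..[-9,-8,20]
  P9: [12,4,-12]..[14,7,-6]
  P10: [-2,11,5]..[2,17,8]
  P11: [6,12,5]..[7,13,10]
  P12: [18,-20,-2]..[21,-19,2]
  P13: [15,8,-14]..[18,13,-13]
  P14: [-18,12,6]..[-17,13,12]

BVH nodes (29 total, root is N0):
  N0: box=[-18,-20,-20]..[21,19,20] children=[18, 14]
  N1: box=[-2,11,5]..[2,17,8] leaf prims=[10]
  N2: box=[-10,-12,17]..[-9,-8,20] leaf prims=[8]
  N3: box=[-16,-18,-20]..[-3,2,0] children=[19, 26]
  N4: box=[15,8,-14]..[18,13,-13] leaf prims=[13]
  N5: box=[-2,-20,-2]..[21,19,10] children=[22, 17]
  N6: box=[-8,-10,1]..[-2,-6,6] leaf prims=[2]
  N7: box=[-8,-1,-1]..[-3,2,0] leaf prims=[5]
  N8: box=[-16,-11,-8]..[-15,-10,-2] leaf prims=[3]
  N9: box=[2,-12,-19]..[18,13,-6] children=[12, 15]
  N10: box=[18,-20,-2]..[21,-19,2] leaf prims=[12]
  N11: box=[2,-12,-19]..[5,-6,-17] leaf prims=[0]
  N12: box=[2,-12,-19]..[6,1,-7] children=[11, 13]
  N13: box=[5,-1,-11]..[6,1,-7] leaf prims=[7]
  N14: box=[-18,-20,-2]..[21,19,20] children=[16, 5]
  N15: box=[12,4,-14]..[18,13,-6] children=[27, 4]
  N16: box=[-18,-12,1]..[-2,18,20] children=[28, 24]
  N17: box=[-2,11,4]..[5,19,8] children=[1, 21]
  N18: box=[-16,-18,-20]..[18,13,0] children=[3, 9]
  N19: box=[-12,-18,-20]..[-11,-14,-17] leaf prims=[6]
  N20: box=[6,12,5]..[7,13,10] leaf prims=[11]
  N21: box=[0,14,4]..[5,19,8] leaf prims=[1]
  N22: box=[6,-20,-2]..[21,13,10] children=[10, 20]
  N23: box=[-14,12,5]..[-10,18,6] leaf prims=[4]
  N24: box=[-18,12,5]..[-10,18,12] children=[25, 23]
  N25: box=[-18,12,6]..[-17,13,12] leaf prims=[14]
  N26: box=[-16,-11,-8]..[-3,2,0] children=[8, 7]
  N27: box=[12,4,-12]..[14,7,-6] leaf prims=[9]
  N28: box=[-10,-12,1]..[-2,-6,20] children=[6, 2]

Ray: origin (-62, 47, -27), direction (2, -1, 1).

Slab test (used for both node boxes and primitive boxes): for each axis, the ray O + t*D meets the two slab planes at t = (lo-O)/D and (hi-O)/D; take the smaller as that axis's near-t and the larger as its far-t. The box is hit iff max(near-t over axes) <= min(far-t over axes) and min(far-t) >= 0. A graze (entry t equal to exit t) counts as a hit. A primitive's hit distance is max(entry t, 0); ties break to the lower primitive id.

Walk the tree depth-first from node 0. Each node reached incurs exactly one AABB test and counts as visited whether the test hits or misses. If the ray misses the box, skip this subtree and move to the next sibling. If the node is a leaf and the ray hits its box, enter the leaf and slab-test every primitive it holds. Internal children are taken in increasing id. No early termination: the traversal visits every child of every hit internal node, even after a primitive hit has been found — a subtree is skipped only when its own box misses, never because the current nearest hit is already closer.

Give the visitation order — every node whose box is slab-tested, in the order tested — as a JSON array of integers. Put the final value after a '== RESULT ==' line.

Trace the traversal:
N0 x:[22,83/2] y:[28,67] z:[7,47] -> hit [28,83/2], descend [14, 18]
  N14 x:[22,83/2] y:[28,67] z:[25,47] -> hit [28,83/2], descend [5, 16]
    N5 x:[30,83/2] y:[28,67] z:[25,37] -> hit [30,37], descend [17, 22]
      N17 x:[30,67/2] y:[28,36] z:[31,35] -> hit [31,67/2], descend [1, 21]
        N1 x:[30,32] y:[30,36] z:[32,35] -> hit [32,32] leaf, test {P10@t=32}
        N21 x:[31,67/2] y:[28,33] z:[31,35] -> hit [31,33] leaf, test {P1@t=31}
      N22 x:[34,83/2] y:[34,67] z:[25,37] -> hit [34,37], descend [10, 20]
        N10 x:[40,83/2] y:[66,67] z:[25,29] -> miss, prune
        N20 x:[34,69/2] y:[34,35] z:[32,37] -> hit [34,69/2] leaf, test {P11@t=34}
    N16 x:[22,30] y:[29,59] z:[28,47] -> hit [29,30], descend [24, 28]
      N24 x:[22,26] y:[29,35] z:[32,39] -> miss, prune
      N28 x:[26,30] y:[53,59] z:[28,47] -> miss, prune
  N18 x:[23,40] y:[34,65] z:[7,27] -> miss, prune

order=[0, 14, 5, 17, 1, 21, 22, 10, 20, 16, 24, 28, 18]  |boxes|=13  |leaves|=3  hit=P1

== RESULT ==
[0, 14, 5, 17, 1, 21, 22, 10, 20, 16, 24, 28, 18]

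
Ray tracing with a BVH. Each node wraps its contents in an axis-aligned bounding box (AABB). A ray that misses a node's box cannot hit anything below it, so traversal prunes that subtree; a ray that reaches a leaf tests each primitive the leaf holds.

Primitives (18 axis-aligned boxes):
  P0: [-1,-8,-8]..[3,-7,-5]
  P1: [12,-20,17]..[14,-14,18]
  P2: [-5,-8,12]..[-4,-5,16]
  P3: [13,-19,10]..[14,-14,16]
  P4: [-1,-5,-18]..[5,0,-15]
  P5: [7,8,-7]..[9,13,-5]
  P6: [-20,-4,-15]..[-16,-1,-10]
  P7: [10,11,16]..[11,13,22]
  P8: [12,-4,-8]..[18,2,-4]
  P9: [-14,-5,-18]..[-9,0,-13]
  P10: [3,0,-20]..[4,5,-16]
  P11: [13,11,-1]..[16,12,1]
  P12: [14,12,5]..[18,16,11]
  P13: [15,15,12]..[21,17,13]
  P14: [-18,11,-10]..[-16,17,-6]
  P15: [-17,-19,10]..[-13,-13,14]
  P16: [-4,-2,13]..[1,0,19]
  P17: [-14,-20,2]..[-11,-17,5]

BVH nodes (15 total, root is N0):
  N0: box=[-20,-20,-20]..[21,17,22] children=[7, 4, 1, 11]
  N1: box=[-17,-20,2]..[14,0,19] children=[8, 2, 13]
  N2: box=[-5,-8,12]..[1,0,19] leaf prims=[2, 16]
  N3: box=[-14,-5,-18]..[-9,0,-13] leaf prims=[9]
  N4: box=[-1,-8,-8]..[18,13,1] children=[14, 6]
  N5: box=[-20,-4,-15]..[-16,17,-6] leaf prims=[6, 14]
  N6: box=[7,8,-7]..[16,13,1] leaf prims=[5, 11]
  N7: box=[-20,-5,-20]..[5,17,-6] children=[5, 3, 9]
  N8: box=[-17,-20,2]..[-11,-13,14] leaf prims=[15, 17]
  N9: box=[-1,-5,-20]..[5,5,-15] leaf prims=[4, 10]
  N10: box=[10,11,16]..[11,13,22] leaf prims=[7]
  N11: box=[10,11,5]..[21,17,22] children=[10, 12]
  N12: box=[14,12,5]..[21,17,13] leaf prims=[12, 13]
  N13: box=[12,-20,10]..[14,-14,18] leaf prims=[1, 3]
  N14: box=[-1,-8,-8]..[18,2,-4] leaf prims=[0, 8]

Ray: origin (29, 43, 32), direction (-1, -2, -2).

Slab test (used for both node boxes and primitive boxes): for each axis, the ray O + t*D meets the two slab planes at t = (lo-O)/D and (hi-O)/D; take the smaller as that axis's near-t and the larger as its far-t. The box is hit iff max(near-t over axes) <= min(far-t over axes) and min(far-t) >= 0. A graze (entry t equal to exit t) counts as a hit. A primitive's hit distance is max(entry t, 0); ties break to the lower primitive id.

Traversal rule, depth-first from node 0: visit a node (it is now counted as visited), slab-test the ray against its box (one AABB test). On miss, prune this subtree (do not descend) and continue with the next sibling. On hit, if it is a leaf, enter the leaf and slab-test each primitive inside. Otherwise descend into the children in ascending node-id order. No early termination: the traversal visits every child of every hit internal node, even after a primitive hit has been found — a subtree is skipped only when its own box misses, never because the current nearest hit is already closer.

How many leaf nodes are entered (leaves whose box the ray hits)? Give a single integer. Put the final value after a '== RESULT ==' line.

Traverse from the root:
N0 x:[8,49] y:[13,63/2] z:[5,26] -> hit [13,26], descend [1, 4, 7, 11]
  N1 x:[15,46] y:[43/2,63/2] z:[13/2,15] -> miss, prune
  N4 x:[11,30] y:[15,51/2] z:[31/2,20] -> hit [31/2,20], descend [6, 14]
    N6 x:[13,22] y:[15,35/2] z:[31/2,39/2] -> hit [31/2,35/2] leaf, test {P5(miss), P11@t=31/2}
    N14 x:[11,30] y:[41/2,51/2] z:[18,20] -> miss, prune
  N7 x:[24,49] y:[13,24] z:[19,26] -> hit [24,24], descend [3, 5, 9]
    N3 x:[38,43] y:[43/2,24] z:[45/2,25] -> miss, prune
    N5 x:[45,49] y:[13,47/2] z:[19,47/2] -> miss, prune
    N9 x:[24,30] y:[19,24] z:[47/2,26] -> hit [24,24] leaf, test {P4@t=24, P10(miss)}
  N11 x:[8,19] y:[13,16] z:[5,27/2] -> hit [13,27/2], descend [10, 12]
    N10 x:[18,19] y:[15,16] z:[5,8] -> miss, prune
    N12 x:[8,15] y:[13,31/2] z:[19/2,27/2] -> hit [13,27/2] leaf, test {P12@t=27/2, P13(miss)}

Visited [0, 1, 4, 6, 14, 7, 3, 5, 9, 11, 10, 12]. Tests: 12 box, 3 leaf. Nearest: P12.

== RESULT ==
3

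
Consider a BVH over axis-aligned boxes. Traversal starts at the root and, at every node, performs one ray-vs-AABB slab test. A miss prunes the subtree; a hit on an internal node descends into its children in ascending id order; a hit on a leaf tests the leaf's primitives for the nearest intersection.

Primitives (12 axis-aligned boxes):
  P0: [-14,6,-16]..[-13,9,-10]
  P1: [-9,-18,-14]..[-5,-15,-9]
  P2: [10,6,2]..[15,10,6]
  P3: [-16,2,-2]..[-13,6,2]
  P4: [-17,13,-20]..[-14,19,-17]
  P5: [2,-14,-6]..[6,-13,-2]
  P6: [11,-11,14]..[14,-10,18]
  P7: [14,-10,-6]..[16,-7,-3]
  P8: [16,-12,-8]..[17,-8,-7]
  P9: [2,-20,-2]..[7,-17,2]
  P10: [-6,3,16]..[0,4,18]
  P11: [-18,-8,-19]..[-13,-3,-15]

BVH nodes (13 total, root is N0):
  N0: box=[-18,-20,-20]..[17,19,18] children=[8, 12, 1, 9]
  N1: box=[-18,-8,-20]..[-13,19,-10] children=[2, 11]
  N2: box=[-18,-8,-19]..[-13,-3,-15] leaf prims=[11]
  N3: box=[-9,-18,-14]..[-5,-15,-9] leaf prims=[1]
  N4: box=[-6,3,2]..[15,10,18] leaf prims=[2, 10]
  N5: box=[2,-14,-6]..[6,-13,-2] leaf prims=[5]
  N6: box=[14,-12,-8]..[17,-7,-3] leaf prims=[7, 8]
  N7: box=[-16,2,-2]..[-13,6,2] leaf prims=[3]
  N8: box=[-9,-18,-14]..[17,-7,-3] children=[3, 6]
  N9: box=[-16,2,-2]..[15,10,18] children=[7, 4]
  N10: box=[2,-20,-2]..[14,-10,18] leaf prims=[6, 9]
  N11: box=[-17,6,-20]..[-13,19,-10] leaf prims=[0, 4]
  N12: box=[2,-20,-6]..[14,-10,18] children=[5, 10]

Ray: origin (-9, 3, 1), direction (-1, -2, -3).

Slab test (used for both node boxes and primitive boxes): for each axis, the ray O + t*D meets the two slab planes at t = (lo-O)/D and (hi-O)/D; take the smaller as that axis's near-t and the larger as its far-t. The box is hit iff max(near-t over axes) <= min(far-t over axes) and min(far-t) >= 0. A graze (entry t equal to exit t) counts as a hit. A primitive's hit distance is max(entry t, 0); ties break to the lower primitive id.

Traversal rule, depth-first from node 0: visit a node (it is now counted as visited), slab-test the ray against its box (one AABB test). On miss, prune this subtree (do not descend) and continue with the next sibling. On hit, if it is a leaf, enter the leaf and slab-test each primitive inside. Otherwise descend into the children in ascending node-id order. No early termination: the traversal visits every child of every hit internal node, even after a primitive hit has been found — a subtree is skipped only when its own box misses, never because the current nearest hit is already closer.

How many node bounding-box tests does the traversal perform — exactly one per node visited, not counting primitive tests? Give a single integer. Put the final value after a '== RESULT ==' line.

Traverse from the root:
N0 x:[-26,9] y:[-8,23/2] z:[-17/3,7] -> hit [-17/3,7], descend [1, 8, 9, 12]
  N1 x:[4,9] y:[-8,11/2] z:[11/3,7] -> hit [4,11/2], descend [2, 11]
    N2 x:[4,9] y:[3,11/2] z:[16/3,20/3] -> hit [16/3,11/2] leaf, test {P11@t=16/3}
    N11 x:[4,8] y:[-8,-3/2] z:[11/3,7] -> miss, prune
  N8 x:[-26,0] y:[5,21/2] z:[4/3,5] -> miss, prune
  N9 x:[-24,7] y:[-7/2,1/2] z:[-17/3,1] -> hit [-7/2,1/2], descend [4, 7]
    N4 x:[-24,-3] y:[-7/2,0] z:[-17/3,-1/3] -> miss, prune
    N7 x:[4,7] y:[-3/2,1/2] z:[-1/3,1] -> miss, prune
  N12 x:[-23,-11] y:[13/2,23/2] z:[-17/3,7/3] -> miss, prune

Summary -> nodes [0, 1, 2, 11, 8, 9, 4, 7, 12]; box-tests=9; leaf-entries=1; first=P11

== RESULT ==
9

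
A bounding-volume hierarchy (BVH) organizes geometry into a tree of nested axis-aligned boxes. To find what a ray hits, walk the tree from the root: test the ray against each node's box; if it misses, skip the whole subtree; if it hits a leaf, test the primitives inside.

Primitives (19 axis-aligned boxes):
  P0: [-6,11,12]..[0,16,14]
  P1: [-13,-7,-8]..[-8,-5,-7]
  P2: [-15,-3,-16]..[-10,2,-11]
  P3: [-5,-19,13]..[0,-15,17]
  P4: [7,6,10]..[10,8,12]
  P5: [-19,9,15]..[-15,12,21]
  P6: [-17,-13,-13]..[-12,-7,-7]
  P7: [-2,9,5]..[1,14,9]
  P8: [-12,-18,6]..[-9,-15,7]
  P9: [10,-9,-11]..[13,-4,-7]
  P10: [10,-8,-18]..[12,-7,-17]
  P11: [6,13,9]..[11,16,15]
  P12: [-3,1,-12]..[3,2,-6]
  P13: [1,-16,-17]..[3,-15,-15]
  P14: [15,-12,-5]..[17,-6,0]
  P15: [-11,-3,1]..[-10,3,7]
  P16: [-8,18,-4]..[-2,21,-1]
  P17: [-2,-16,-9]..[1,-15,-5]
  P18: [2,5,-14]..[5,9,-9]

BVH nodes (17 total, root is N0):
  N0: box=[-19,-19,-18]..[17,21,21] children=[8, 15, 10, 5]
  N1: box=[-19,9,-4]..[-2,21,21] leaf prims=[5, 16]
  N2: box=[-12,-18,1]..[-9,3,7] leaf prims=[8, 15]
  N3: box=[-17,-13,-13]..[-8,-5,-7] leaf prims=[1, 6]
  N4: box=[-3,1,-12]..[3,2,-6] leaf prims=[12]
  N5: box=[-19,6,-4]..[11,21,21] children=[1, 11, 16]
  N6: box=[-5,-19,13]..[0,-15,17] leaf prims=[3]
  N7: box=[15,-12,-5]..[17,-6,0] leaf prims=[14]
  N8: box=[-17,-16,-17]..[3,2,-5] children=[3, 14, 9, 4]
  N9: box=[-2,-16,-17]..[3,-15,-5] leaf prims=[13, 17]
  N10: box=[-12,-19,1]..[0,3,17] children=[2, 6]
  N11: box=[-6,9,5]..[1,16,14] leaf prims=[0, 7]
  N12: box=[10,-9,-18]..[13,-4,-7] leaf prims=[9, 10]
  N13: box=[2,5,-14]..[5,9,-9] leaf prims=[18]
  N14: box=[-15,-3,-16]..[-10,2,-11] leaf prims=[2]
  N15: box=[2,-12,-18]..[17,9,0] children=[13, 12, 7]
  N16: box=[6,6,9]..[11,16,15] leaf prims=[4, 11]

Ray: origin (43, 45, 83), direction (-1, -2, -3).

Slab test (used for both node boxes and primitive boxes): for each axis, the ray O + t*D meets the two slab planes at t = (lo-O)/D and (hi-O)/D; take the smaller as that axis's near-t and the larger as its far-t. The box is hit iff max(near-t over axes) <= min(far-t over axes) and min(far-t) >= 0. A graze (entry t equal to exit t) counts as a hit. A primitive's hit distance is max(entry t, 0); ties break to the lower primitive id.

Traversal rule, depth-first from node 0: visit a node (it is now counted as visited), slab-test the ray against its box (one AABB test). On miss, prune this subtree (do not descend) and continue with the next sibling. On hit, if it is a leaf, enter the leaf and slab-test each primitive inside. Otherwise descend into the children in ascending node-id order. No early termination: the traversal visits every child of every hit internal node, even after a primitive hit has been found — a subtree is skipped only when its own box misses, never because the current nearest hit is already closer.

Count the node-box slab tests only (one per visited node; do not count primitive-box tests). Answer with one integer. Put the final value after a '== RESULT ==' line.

Walk:
N0 x:[26,62] y:[12,32] z:[62/3,101/3] -> hit [26,32], descend [5, 8, 10, 15]
  N5 x:[32,62] y:[12,39/2] z:[62/3,29] -> miss, prune
  N8 x:[40,60] y:[43/2,61/2] z:[88/3,100/3] -> miss, prune
  N10 x:[43,55] y:[21,32] z:[22,82/3] -> miss, prune
  N15 x:[26,41] y:[18,57/2] z:[83/3,101/3] -> hit [83/3,57/2], descend [7, 12, 13]
    N7 x:[26,28] y:[51/2,57/2] z:[83/3,88/3] -> hit [83/3,28] leaf, test {P14@t=83/3}
    N12 x:[30,33] y:[49/2,27] z:[30,101/3] -> miss, prune
    N13 x:[38,41] y:[18,20] z:[92/3,97/3] -> miss, prune

order=[0, 5, 8, 10, 15, 7, 12, 13]  |boxes|=8  |leaves|=1  hit=P14

== RESULT ==
8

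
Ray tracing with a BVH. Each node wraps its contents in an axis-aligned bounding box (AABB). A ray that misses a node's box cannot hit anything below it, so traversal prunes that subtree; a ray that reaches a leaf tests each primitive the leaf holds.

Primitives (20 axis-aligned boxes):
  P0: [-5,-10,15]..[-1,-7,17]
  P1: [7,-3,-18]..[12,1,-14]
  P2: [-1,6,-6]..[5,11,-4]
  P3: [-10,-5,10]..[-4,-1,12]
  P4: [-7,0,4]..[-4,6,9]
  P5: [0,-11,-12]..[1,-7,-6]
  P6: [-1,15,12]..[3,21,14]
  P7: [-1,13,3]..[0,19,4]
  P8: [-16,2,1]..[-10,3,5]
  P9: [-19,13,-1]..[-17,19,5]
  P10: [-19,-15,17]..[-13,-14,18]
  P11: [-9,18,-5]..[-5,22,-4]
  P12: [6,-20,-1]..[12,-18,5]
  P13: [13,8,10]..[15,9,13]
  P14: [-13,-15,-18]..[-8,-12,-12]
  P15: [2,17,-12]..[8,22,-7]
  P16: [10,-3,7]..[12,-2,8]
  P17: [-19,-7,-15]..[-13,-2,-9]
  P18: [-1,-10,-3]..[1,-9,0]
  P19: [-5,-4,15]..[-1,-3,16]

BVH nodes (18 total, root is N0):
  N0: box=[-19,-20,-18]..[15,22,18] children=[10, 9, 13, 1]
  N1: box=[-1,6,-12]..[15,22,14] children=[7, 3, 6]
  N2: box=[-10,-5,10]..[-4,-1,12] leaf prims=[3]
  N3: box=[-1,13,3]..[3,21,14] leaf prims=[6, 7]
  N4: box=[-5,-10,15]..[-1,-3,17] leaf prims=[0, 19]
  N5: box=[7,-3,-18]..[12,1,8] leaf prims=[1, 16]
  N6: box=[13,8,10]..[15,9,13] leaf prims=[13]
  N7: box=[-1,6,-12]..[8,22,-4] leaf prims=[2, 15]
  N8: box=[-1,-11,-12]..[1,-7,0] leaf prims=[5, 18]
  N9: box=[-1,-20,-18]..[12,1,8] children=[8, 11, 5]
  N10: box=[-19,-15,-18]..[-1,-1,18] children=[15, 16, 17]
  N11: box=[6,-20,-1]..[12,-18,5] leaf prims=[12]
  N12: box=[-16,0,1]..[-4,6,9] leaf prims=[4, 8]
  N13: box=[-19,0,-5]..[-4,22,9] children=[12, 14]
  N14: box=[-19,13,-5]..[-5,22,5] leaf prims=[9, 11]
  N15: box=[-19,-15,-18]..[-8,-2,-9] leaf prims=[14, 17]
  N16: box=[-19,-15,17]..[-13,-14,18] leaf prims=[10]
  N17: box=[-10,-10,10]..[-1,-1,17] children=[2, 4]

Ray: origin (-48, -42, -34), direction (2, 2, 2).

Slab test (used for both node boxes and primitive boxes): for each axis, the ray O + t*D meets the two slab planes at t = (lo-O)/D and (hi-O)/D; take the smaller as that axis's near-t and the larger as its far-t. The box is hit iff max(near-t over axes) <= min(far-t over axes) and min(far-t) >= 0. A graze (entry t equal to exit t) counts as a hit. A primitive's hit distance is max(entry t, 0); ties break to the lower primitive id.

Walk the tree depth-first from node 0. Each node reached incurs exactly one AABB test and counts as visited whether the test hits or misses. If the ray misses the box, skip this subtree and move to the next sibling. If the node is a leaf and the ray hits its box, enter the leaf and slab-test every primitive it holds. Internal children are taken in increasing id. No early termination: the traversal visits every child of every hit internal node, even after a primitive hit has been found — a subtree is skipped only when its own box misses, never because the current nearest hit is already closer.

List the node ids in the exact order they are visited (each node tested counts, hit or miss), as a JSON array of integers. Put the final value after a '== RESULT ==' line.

Trace the traversal:
N0 x:[29/2,63/2] y:[11,32] z:[8,26] -> hit [29/2,26], descend [1, 9, 10, 13]
  N1 x:[47/2,63/2] y:[24,32] z:[11,24] -> hit [24,24], descend [3, 6, 7]
    N3 x:[47/2,51/2] y:[55/2,63/2] z:[37/2,24] -> miss, prune
    N6 x:[61/2,63/2] y:[25,51/2] z:[22,47/2] -> miss, prune
    N7 x:[47/2,28] y:[24,32] z:[11,15] -> miss, prune
  N9 x:[47/2,30] y:[11,43/2] z:[8,21] -> miss, prune
  N10 x:[29/2,47/2] y:[27/2,41/2] z:[8,26] -> hit [29/2,41/2], descend [15, 16, 17]
    N15 x:[29/2,20] y:[27/2,20] z:[8,25/2] -> miss, prune
    N16 x:[29/2,35/2] y:[27/2,14] z:[51/2,26] -> miss, prune
    N17 x:[19,47/2] y:[16,41/2] z:[22,51/2] -> miss, prune
  N13 x:[29/2,22] y:[21,32] z:[29/2,43/2] -> hit [21,43/2], descend [12, 14]
    N12 x:[16,22] y:[21,24] z:[35/2,43/2] -> hit [21,43/2] leaf, test {P4@t=21, P8(miss)}
    N14 x:[29/2,43/2] y:[55/2,32] z:[29/2,39/2] -> miss, prune

13 AABB tests over nodes [0, 1, 3, 6, 7, 9, 10, 15, 16, 17, 13, 12, 14]; 1 leaf entered; closest P4.

== RESULT ==
[0, 1, 3, 6, 7, 9, 10, 15, 16, 17, 13, 12, 14]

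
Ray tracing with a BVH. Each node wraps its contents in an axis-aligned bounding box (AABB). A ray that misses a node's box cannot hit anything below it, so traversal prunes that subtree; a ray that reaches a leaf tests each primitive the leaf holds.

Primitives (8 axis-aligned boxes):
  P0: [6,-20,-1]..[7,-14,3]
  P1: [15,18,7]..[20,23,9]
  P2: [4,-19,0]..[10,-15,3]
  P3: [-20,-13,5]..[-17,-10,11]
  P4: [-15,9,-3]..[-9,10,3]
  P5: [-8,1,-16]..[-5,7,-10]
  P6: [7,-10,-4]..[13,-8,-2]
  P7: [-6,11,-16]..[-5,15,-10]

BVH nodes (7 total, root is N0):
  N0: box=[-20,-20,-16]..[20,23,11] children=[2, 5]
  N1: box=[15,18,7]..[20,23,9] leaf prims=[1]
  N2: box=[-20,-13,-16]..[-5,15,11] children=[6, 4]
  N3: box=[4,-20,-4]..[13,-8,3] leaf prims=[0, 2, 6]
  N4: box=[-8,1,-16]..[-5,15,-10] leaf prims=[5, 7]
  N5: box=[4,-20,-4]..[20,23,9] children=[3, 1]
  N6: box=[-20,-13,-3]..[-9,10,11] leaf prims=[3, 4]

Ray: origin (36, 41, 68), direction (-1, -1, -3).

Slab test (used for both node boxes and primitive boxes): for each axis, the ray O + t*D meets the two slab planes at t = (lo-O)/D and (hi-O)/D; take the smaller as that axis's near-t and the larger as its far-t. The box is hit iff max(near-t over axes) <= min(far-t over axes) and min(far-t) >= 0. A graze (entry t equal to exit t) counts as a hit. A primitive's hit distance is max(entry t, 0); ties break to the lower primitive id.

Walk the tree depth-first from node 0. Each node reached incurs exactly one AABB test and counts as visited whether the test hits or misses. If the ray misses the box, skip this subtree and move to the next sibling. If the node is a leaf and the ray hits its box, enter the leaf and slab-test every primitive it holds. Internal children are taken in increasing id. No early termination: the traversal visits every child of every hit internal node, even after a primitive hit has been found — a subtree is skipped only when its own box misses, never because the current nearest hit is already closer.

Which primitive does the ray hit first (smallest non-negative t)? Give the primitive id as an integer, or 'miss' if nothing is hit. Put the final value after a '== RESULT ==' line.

Trace the traversal:
N0 x:[16,56] y:[18,61] z:[19,28] -> hit [19,28], descend [2, 5]
  N2 x:[41,56] y:[26,54] z:[19,28] -> miss, prune
  N5 x:[16,32] y:[18,61] z:[59/3,24] -> hit [59/3,24], descend [1, 3]
    N1 x:[16,21] y:[18,23] z:[59/3,61/3] -> hit [59/3,61/3] leaf, test {P1@t=59/3}
    N3 x:[23,32] y:[49,61] z:[65/3,24] -> miss, prune

5 AABB tests over nodes [0, 2, 5, 1, 3]; 1 leaf entered; closest P1.

== RESULT ==
1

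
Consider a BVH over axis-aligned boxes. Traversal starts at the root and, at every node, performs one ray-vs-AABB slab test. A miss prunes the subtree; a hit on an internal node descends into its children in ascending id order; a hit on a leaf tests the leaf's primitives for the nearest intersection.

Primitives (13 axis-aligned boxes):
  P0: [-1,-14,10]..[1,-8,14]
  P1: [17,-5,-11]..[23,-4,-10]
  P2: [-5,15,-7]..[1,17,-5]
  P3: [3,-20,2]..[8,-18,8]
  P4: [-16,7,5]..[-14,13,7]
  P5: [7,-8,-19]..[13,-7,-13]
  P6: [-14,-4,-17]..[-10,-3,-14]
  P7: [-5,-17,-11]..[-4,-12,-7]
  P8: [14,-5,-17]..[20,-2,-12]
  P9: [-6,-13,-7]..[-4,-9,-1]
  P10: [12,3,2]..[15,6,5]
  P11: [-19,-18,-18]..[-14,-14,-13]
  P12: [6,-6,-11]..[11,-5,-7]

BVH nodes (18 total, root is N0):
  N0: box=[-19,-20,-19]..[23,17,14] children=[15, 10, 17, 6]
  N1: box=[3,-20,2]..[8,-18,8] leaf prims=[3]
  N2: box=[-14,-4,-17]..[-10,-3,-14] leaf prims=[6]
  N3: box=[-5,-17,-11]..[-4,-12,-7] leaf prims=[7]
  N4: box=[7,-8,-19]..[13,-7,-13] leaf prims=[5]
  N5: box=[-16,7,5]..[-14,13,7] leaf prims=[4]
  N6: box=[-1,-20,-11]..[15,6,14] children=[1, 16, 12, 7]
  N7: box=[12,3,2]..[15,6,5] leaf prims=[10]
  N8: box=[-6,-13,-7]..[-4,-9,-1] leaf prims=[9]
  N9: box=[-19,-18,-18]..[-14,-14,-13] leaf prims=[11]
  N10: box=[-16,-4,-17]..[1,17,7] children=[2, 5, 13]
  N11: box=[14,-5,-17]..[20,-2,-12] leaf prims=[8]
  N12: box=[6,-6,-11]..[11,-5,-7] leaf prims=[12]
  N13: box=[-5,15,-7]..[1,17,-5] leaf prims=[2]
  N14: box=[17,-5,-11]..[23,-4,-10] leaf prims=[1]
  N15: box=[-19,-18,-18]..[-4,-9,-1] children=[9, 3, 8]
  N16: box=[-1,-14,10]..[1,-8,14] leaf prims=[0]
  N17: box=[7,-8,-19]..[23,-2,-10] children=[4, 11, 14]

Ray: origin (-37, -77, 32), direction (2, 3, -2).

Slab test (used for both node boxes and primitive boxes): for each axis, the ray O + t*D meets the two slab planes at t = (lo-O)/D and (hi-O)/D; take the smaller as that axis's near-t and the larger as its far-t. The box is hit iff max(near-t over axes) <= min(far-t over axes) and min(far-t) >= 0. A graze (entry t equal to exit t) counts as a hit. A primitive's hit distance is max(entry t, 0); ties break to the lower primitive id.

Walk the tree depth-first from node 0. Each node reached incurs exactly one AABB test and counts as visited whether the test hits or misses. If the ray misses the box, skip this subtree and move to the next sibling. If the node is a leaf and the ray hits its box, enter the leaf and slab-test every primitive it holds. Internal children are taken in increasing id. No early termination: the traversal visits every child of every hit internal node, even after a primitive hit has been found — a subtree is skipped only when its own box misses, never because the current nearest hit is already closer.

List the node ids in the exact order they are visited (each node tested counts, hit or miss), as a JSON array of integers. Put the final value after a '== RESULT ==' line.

Trace the traversal:
N0 x:[9,30] y:[19,94/3] z:[9,51/2] -> hit [19,51/2], descend [6, 10, 15, 17]
  N6 x:[18,26] y:[19,83/3] z:[9,43/2] -> hit [19,43/2], descend [1, 7, 12, 16]
    N1 x:[20,45/2] y:[19,59/3] z:[12,15] -> miss, prune
    N7 x:[49/2,26] y:[80/3,83/3] z:[27/2,15] -> miss, prune
    N12 x:[43/2,24] y:[71/3,24] z:[39/2,43/2] -> miss, prune
    N16 x:[18,19] y:[21,23] z:[9,11] -> miss, prune
  N10 x:[21/2,19] y:[73/3,94/3] z:[25/2,49/2] -> miss, prune
  N15 x:[9,33/2] y:[59/3,68/3] z:[33/2,25] -> miss, prune
  N17 x:[22,30] y:[23,25] z:[21,51/2] -> hit [23,25], descend [4, 11, 14]
    N4 x:[22,25] y:[23,70/3] z:[45/2,51/2] -> hit [23,70/3] leaf, test {P5@t=23}
    N11 x:[51/2,57/2] y:[24,25] z:[22,49/2] -> miss, prune
    N14 x:[27,30] y:[24,73/3] z:[21,43/2] -> miss, prune

12 AABB tests over nodes [0, 6, 1, 7, 12, 16, 10, 15, 17, 4, 11, 14]; 1 leaf entered; closest P5.

== RESULT ==
[0, 6, 1, 7, 12, 16, 10, 15, 17, 4, 11, 14]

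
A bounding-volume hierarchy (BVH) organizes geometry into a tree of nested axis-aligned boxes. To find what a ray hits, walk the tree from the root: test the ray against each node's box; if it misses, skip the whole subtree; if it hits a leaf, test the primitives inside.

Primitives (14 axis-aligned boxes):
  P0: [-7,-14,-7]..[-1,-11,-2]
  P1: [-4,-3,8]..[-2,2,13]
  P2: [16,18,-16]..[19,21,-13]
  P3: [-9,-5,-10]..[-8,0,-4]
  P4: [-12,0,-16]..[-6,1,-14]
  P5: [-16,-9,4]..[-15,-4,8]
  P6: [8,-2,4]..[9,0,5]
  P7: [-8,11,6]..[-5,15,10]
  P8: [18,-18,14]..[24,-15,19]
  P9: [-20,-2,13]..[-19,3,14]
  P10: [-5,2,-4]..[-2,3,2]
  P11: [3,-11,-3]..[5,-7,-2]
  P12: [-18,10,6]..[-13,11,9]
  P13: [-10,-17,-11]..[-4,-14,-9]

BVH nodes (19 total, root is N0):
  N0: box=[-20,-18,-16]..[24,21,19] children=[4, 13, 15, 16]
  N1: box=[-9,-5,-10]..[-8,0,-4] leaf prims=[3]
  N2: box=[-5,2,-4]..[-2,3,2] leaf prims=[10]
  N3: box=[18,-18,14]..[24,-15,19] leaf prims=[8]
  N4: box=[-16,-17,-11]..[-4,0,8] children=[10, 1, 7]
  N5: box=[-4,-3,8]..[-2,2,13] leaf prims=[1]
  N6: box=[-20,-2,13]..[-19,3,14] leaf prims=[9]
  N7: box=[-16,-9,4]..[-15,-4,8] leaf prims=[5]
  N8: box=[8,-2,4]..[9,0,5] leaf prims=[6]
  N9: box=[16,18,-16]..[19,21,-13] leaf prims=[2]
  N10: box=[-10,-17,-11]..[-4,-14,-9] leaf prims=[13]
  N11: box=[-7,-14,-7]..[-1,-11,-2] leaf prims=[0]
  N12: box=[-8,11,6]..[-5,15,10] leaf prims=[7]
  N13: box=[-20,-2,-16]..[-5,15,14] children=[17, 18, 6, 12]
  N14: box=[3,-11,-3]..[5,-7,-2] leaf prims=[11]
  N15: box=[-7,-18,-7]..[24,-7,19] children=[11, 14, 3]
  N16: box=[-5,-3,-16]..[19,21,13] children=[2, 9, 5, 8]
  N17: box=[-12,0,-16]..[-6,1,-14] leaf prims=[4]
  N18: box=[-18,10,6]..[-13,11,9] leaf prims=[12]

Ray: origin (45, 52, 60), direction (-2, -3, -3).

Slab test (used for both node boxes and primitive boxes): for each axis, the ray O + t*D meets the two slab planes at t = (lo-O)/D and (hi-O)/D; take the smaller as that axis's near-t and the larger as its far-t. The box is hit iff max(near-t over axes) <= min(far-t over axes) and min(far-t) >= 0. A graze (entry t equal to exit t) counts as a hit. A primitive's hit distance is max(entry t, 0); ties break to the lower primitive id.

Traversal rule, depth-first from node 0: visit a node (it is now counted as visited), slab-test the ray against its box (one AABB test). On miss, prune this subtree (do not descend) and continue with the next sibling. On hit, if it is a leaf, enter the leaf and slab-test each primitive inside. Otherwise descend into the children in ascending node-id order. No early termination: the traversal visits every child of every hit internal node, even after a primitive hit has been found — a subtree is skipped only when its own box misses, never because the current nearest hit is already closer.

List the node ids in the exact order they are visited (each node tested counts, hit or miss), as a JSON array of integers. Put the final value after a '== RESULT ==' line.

Traverse from the root:
N0 x:[21/2,65/2] y:[31/3,70/3] z:[41/3,76/3] -> hit [41/3,70/3], descend [4, 13, 15, 16]
  N4 x:[49/2,61/2] y:[52/3,23] z:[52/3,71/3] -> miss, prune
  N13 x:[25,65/2] y:[37/3,18] z:[46/3,76/3] -> miss, prune
  N15 x:[21/2,26] y:[59/3,70/3] z:[41/3,67/3] -> hit [59/3,67/3], descend [3, 11, 14]
    N3 x:[21/2,27/2] y:[67/3,70/3] z:[41/3,46/3] -> miss, prune
    N11 x:[23,26] y:[21,22] z:[62/3,67/3] -> miss, prune
    N14 x:[20,21] y:[59/3,21] z:[62/3,21] -> hit [62/3,21] leaf, test {P11@t=62/3}
  N16 x:[13,25] y:[31/3,55/3] z:[47/3,76/3] -> hit [47/3,55/3], descend [2, 5, 8, 9]
    N2 x:[47/2,25] y:[49/3,50/3] z:[58/3,64/3] -> miss, prune
    N5 x:[47/2,49/2] y:[50/3,55/3] z:[47/3,52/3] -> miss, prune
    N8 x:[18,37/2] y:[52/3,18] z:[55/3,56/3] -> miss, prune
    N9 x:[13,29/2] y:[31/3,34/3] z:[73/3,76/3] -> miss, prune

Summary -> nodes [0, 4, 13, 15, 3, 11, 14, 16, 2, 5, 8, 9]; box-tests=12; leaf-entries=1; first=P11

== RESULT ==
[0, 4, 13, 15, 3, 11, 14, 16, 2, 5, 8, 9]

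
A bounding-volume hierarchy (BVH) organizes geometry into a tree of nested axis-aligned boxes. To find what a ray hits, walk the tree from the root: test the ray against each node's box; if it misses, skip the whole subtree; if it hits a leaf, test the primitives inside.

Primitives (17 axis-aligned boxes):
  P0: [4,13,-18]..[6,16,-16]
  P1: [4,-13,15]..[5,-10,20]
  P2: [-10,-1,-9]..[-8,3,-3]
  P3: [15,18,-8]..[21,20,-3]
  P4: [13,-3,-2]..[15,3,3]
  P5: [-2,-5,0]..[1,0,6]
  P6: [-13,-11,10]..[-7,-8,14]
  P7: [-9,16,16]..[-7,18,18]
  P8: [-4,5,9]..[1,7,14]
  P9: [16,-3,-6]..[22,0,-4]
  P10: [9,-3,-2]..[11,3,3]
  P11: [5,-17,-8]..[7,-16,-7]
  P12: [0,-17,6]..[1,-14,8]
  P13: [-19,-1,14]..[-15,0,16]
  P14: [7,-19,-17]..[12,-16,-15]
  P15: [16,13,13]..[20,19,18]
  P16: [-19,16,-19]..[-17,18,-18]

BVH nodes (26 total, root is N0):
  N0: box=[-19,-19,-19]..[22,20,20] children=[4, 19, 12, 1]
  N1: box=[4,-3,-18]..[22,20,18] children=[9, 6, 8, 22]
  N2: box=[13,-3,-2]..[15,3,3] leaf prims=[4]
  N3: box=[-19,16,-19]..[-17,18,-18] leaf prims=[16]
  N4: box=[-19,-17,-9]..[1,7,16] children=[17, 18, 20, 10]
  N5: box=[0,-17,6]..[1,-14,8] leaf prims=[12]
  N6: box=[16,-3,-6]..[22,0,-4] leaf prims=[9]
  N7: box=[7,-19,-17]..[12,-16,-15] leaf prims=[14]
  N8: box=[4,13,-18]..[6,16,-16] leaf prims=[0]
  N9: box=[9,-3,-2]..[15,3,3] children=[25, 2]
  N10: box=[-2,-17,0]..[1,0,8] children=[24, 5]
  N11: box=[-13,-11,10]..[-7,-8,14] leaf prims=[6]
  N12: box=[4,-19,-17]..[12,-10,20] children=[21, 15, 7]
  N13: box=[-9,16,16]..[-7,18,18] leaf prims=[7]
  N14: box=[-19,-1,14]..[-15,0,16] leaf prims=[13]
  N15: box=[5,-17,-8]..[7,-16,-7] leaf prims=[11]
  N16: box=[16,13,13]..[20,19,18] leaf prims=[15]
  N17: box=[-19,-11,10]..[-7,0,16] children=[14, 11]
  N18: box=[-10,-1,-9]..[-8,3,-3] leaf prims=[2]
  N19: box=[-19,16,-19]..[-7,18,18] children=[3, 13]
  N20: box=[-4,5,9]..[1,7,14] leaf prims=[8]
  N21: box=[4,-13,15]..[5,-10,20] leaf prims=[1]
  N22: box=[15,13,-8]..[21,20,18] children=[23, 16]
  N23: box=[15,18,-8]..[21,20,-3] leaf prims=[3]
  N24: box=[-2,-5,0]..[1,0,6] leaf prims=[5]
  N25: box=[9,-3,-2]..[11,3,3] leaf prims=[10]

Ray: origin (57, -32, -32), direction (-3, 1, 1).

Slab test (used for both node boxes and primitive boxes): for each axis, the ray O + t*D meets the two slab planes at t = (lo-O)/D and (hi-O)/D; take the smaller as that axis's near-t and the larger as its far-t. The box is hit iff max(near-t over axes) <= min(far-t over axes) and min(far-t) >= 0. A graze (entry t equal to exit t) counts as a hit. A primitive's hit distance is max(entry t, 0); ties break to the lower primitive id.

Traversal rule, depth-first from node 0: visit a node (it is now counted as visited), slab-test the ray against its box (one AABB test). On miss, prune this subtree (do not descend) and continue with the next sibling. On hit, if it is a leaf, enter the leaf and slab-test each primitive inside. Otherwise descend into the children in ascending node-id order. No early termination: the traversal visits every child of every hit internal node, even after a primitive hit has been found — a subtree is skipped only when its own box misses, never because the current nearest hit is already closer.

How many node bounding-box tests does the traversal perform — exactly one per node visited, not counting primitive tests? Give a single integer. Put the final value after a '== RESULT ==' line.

Walk:
N0 x:[35/3,76/3] y:[13,52] z:[13,52] -> hit [13,76/3], descend [1, 4, 12, 19]
  N1 x:[35/3,53/3] y:[29,52] z:[14,50] -> miss, prune
  N4 x:[56/3,76/3] y:[15,39] z:[23,48] -> hit [23,76/3], descend [10, 17, 18, 20]
    N10 x:[56/3,59/3] y:[15,32] z:[32,40] -> miss, prune
    N17 x:[64/3,76/3] y:[21,32] z:[42,48] -> miss, prune
    N18 x:[65/3,67/3] y:[31,35] z:[23,29] -> miss, prune
    N20 x:[56/3,61/3] y:[37,39] z:[41,46] -> miss, prune
  N12 x:[15,53/3] y:[13,22] z:[15,52] -> hit [15,53/3], descend [7, 15, 21]
    N7 x:[15,50/3] y:[13,16] z:[15,17] -> hit [15,16] leaf, test {P14@t=15}
    N15 x:[50/3,52/3] y:[15,16] z:[24,25] -> miss, prune
    N21 x:[52/3,53/3] y:[19,22] z:[47,52] -> miss, prune
  N19 x:[64/3,76/3] y:[48,50] z:[13,50] -> miss, prune

order=[0, 1, 4, 10, 17, 18, 20, 12, 7, 15, 21, 19]  |boxes|=12  |leaves|=1  hit=P14

== RESULT ==
12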